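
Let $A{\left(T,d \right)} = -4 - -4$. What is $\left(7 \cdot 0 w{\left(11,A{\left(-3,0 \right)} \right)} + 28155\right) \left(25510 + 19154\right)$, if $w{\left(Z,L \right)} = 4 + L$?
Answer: $1257514920$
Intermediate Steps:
$A{\left(T,d \right)} = 0$ ($A{\left(T,d \right)} = -4 + 4 = 0$)
$\left(7 \cdot 0 w{\left(11,A{\left(-3,0 \right)} \right)} + 28155\right) \left(25510 + 19154\right) = \left(7 \cdot 0 \left(4 + 0\right) + 28155\right) \left(25510 + 19154\right) = \left(7 \cdot 0 \cdot 4 + 28155\right) 44664 = \left(7 \cdot 0 + 28155\right) 44664 = \left(0 + 28155\right) 44664 = 28155 \cdot 44664 = 1257514920$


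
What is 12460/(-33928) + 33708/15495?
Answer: 79214777/43809530 ≈ 1.8082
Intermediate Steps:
12460/(-33928) + 33708/15495 = 12460*(-1/33928) + 33708*(1/15495) = -3115/8482 + 11236/5165 = 79214777/43809530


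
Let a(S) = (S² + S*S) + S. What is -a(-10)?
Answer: -190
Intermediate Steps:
a(S) = S + 2*S² (a(S) = (S² + S²) + S = 2*S² + S = S + 2*S²)
-a(-10) = -(-10)*(1 + 2*(-10)) = -(-10)*(1 - 20) = -(-10)*(-19) = -1*190 = -190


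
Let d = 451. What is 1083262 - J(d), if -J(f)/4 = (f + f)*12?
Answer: 1126558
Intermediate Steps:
J(f) = -96*f (J(f) = -4*(f + f)*12 = -4*2*f*12 = -96*f)
1083262 - J(d) = 1083262 - (-96)*451 = 1083262 - 1*(-43296) = 1083262 + 43296 = 1126558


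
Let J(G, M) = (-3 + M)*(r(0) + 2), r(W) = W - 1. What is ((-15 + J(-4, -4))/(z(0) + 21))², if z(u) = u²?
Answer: 484/441 ≈ 1.0975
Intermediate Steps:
r(W) = -1 + W
J(G, M) = -3 + M (J(G, M) = (-3 + M)*((-1 + 0) + 2) = (-3 + M)*(-1 + 2) = (-3 + M)*1 = -3 + M)
((-15 + J(-4, -4))/(z(0) + 21))² = ((-15 + (-3 - 4))/(0² + 21))² = ((-15 - 7)/(0 + 21))² = (-22/21)² = 484/441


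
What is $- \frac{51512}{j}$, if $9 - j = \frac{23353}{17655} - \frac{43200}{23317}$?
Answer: $- \frac{963887006460}{178324037} \approx -5405.3$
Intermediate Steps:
$j = \frac{356648074}{37423785}$ ($j = 9 - \left(\frac{23353}{17655} - \frac{43200}{23317}\right) = 9 - \left(23353 \cdot \frac{1}{17655} - \frac{43200}{23317}\right) = 9 - \left(\frac{2123}{1605} - \frac{43200}{23317}\right) = 9 - - \frac{19834009}{37423785} = 9 + \frac{19834009}{37423785} = \frac{356648074}{37423785} \approx 9.53$)
$- \frac{51512}{j} = - \frac{51512}{\frac{356648074}{37423785}} = \left(-51512\right) \frac{37423785}{356648074} = - \frac{963887006460}{178324037}$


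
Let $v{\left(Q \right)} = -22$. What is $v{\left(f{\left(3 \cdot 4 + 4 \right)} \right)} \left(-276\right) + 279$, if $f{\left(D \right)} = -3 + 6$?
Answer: $6351$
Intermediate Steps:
$f{\left(D \right)} = 3$
$v{\left(f{\left(3 \cdot 4 + 4 \right)} \right)} \left(-276\right) + 279 = \left(-22\right) \left(-276\right) + 279 = 6072 + 279 = 6351$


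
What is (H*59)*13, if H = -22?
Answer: -16874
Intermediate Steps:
(H*59)*13 = -22*59*13 = -1298*13 = -16874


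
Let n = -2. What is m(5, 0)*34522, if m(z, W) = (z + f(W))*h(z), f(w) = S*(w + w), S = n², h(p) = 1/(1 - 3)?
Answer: -86305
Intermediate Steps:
h(p) = -½ (h(p) = 1/(-2) = -½)
S = 4 (S = (-2)² = 4)
f(w) = 8*w (f(w) = 4*(w + w) = 4*(2*w) = 8*w)
m(z, W) = -4*W - z/2 (m(z, W) = (z + 8*W)*(-½) = -4*W - z/2)
m(5, 0)*34522 = (-4*0 - ½*5)*34522 = (0 - 5/2)*34522 = -5/2*34522 = -86305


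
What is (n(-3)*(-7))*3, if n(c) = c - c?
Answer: 0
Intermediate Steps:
n(c) = 0
(n(-3)*(-7))*3 = (0*(-7))*3 = 0*3 = 0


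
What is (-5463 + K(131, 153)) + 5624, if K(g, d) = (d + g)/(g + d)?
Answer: 162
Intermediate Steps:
K(g, d) = 1 (K(g, d) = (d + g)/(d + g) = 1)
(-5463 + K(131, 153)) + 5624 = (-5463 + 1) + 5624 = -5462 + 5624 = 162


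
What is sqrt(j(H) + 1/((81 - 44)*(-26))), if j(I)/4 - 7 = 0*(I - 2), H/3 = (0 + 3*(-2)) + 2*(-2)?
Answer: sqrt(25911470)/962 ≈ 5.2914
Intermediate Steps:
H = -30 (H = 3*((0 + 3*(-2)) + 2*(-2)) = 3*((0 - 6) - 4) = 3*(-6 - 4) = 3*(-10) = -30)
j(I) = 28 (j(I) = 28 + 4*(0*(I - 2)) = 28 + 4*(0*(-2 + I)) = 28 + 4*0 = 28 + 0 = 28)
sqrt(j(H) + 1/((81 - 44)*(-26))) = sqrt(28 + 1/((81 - 44)*(-26))) = sqrt(28 + 1/(37*(-26))) = sqrt(28 + 1/(-962)) = sqrt(28 - 1/962) = sqrt(26935/962) = sqrt(25911470)/962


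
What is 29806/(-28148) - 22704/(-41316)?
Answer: -2243911/4405162 ≈ -0.50938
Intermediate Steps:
29806/(-28148) - 22704/(-41316) = 29806*(-1/28148) - 22704*(-1/41316) = -14903/14074 + 172/313 = -2243911/4405162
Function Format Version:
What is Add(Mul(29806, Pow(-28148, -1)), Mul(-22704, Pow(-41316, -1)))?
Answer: Rational(-2243911, 4405162) ≈ -0.50938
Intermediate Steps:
Add(Mul(29806, Pow(-28148, -1)), Mul(-22704, Pow(-41316, -1))) = Add(Mul(29806, Rational(-1, 28148)), Mul(-22704, Rational(-1, 41316))) = Add(Rational(-14903, 14074), Rational(172, 313)) = Rational(-2243911, 4405162)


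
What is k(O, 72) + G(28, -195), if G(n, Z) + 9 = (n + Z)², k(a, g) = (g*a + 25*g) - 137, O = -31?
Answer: 27311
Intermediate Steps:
k(a, g) = -137 + 25*g + a*g (k(a, g) = (a*g + 25*g) - 137 = (25*g + a*g) - 137 = -137 + 25*g + a*g)
G(n, Z) = -9 + (Z + n)² (G(n, Z) = -9 + (n + Z)² = -9 + (Z + n)²)
k(O, 72) + G(28, -195) = (-137 + 25*72 - 31*72) + (-9 + (-195 + 28)²) = (-137 + 1800 - 2232) + (-9 + (-167)²) = -569 + (-9 + 27889) = -569 + 27880 = 27311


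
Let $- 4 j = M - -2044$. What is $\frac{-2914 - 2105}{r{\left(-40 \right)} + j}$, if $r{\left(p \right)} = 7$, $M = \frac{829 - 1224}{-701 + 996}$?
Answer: $\frac{1184484}{118865} \approx 9.965$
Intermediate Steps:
$M = - \frac{79}{59}$ ($M = - \frac{395}{295} = \left(-395\right) \frac{1}{295} = - \frac{79}{59} \approx -1.339$)
$j = - \frac{120517}{236}$ ($j = - \frac{- \frac{79}{59} - -2044}{4} = - \frac{- \frac{79}{59} + 2044}{4} = \left(- \frac{1}{4}\right) \frac{120517}{59} = - \frac{120517}{236} \approx -510.67$)
$\frac{-2914 - 2105}{r{\left(-40 \right)} + j} = \frac{-2914 - 2105}{7 - \frac{120517}{236}} = - \frac{5019}{- \frac{118865}{236}} = \left(-5019\right) \left(- \frac{236}{118865}\right) = \frac{1184484}{118865}$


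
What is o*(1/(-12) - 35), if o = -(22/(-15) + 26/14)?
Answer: 17261/1260 ≈ 13.699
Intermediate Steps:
o = -41/105 (o = -(22*(-1/15) + 26*(1/14)) = -(-22/15 + 13/7) = -1*41/105 = -41/105 ≈ -0.39048)
o*(1/(-12) - 35) = -41*(1/(-12) - 35)/105 = -41*(-1/12 - 35)/105 = -41/105*(-421/12) = 17261/1260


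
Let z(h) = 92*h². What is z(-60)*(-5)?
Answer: -1656000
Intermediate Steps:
z(-60)*(-5) = (92*(-60)²)*(-5) = (92*3600)*(-5) = 331200*(-5) = -1656000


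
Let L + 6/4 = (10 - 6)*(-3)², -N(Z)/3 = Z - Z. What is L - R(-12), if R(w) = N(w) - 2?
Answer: 73/2 ≈ 36.500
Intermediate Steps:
N(Z) = 0 (N(Z) = -3*(Z - Z) = -3*0 = 0)
L = 69/2 (L = -3/2 + (10 - 6)*(-3)² = -3/2 + 4*9 = -3/2 + 36 = 69/2 ≈ 34.500)
R(w) = -2 (R(w) = 0 - 2 = -2)
L - R(-12) = 69/2 - 1*(-2) = 69/2 + 2 = 73/2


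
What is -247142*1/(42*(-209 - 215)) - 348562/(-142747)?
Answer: 2963283655/181574184 ≈ 16.320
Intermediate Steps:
-247142*1/(42*(-209 - 215)) - 348562/(-142747) = -247142/((-424*42)) - 348562*(-1/142747) = -247142/(-17808) + 348562/142747 = -247142*(-1/17808) + 348562/142747 = 17653/1272 + 348562/142747 = 2963283655/181574184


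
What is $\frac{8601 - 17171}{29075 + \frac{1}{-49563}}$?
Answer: $- \frac{212377455}{720522112} \approx -0.29475$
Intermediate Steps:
$\frac{8601 - 17171}{29075 + \frac{1}{-49563}} = - \frac{8570}{29075 - \frac{1}{49563}} = - \frac{8570}{\frac{1441044224}{49563}} = \left(-8570\right) \frac{49563}{1441044224} = - \frac{212377455}{720522112}$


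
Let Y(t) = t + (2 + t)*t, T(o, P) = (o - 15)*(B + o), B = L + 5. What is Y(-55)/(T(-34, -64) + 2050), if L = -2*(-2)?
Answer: 572/655 ≈ 0.87328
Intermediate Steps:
L = 4
B = 9 (B = 4 + 5 = 9)
T(o, P) = (-15 + o)*(9 + o) (T(o, P) = (o - 15)*(9 + o) = (-15 + o)*(9 + o))
Y(t) = t + t*(2 + t)
Y(-55)/(T(-34, -64) + 2050) = (-55*(3 - 55))/((-135 + (-34)**2 - 6*(-34)) + 2050) = (-55*(-52))/((-135 + 1156 + 204) + 2050) = 2860/(1225 + 2050) = 2860/3275 = 2860*(1/3275) = 572/655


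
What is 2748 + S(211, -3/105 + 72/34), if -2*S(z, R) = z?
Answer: 5285/2 ≈ 2642.5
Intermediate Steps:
S(z, R) = -z/2
2748 + S(211, -3/105 + 72/34) = 2748 - 1/2*211 = 2748 - 211/2 = 5285/2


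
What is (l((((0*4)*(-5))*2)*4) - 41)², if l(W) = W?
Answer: 1681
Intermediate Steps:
(l((((0*4)*(-5))*2)*4) - 41)² = ((((0*4)*(-5))*2)*4 - 41)² = (((0*(-5))*2)*4 - 41)² = ((0*2)*4 - 41)² = (0*4 - 41)² = (0 - 41)² = (-41)² = 1681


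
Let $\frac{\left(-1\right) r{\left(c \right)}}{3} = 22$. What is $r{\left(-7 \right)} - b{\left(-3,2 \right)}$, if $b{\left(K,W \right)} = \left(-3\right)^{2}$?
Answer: $-75$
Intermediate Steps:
$b{\left(K,W \right)} = 9$
$r{\left(c \right)} = -66$ ($r{\left(c \right)} = \left(-3\right) 22 = -66$)
$r{\left(-7 \right)} - b{\left(-3,2 \right)} = -66 - 9 = -75$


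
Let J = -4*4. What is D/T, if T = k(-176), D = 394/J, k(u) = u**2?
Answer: -197/247808 ≈ -0.00079497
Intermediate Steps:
J = -16
D = -197/8 (D = 394/(-16) = 394*(-1/16) = -197/8 ≈ -24.625)
T = 30976 (T = (-176)**2 = 30976)
D/T = -197/8/30976 = -197/8*1/30976 = -197/247808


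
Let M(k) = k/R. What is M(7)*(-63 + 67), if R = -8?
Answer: -7/2 ≈ -3.5000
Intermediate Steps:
M(k) = -k/8 (M(k) = k/(-8) = k*(-⅛) = -k/8)
M(7)*(-63 + 67) = (-⅛*7)*(-63 + 67) = -7/8*4 = -7/2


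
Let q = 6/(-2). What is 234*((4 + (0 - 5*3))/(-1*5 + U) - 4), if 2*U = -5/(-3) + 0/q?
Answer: -7956/25 ≈ -318.24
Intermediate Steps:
q = -3 (q = 6*(-½) = -3)
U = ⅚ (U = (-5/(-3) + 0/(-3))/2 = (-5*(-⅓) + 0*(-⅓))/2 = (5/3 + 0)/2 = (½)*(5/3) = ⅚ ≈ 0.83333)
234*((4 + (0 - 5*3))/(-1*5 + U) - 4) = 234*((4 + (0 - 5*3))/(-1*5 + ⅚) - 4) = 234*((4 + (0 - 15))/(-5 + ⅚) - 4) = 234*((4 - 15)/(-25/6) - 4) = 234*(-11*(-6/25) - 4) = 234*(66/25 - 4) = 234*(-34/25) = -7956/25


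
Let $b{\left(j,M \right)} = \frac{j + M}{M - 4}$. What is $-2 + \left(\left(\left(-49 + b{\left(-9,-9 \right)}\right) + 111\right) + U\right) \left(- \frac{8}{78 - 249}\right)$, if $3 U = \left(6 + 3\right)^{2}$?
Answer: $\frac{4954}{2223} \approx 2.2285$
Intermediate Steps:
$U = 27$ ($U = \frac{\left(6 + 3\right)^{2}}{3} = \frac{9^{2}}{3} = \frac{1}{3} \cdot 81 = 27$)
$b{\left(j,M \right)} = \frac{M + j}{-4 + M}$
$-2 + \left(\left(\left(-49 + b{\left(-9,-9 \right)}\right) + 111\right) + U\right) \left(- \frac{8}{78 - 249}\right) = -2 + \left(\left(\left(-49 + \frac{-9 - 9}{-4 - 9}\right) + 111\right) + 27\right) \left(- \frac{8}{78 - 249}\right) = -2 + \left(\left(\left(-49 + \frac{1}{-13} \left(-18\right)\right) + 111\right) + 27\right) \left(- \frac{8}{78 - 249}\right) = -2 + \left(\left(\left(-49 - - \frac{18}{13}\right) + 111\right) + 27\right) \left(- \frac{8}{-171}\right) = -2 + \left(\left(\left(-49 + \frac{18}{13}\right) + 111\right) + 27\right) \left(\left(-8\right) \left(- \frac{1}{171}\right)\right) = -2 + \left(\left(- \frac{619}{13} + 111\right) + 27\right) \frac{8}{171} = -2 + \left(\frac{824}{13} + 27\right) \frac{8}{171} = -2 + \frac{1175}{13} \cdot \frac{8}{171} = -2 + \frac{9400}{2223} = \frac{4954}{2223}$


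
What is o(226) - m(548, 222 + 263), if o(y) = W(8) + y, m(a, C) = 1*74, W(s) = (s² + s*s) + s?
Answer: 288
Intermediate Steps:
W(s) = s + 2*s² (W(s) = (s² + s²) + s = 2*s² + s = s + 2*s²)
m(a, C) = 74
o(y) = 136 + y (o(y) = 8*(1 + 2*8) + y = 8*(1 + 16) + y = 8*17 + y = 136 + y)
o(226) - m(548, 222 + 263) = (136 + 226) - 1*74 = 362 - 74 = 288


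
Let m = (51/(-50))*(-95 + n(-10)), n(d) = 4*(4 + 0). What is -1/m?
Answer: -50/4029 ≈ -0.012410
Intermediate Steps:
n(d) = 16 (n(d) = 4*4 = 16)
m = 4029/50 (m = (51/(-50))*(-95 + 16) = (51*(-1/50))*(-79) = -51/50*(-79) = 4029/50 ≈ 80.580)
-1/m = -1/4029/50 = -1*50/4029 = -50/4029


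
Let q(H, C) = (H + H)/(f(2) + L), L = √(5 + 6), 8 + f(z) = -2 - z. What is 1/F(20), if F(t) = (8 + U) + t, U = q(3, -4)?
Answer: 83/2279 + 3*√11/50138 ≈ 0.036618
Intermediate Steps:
f(z) = -10 - z (f(z) = -8 + (-2 - z) = -10 - z)
L = √11 ≈ 3.3166
q(H, C) = 2*H/(-12 + √11) (q(H, C) = (H + H)/((-10 - 1*2) + √11) = (2*H)/((-10 - 2) + √11) = (2*H)/(-12 + √11) = 2*H/(-12 + √11))
U = -72/133 - 6*√11/133 (U = -24/133*3 - 2/133*3*√11 = -72/133 - 6*√11/133 ≈ -0.69098)
F(t) = 992/133 + t - 6*√11/133 (F(t) = (8 + (-72/133 - 6*√11/133)) + t = (992/133 - 6*√11/133) + t = 992/133 + t - 6*√11/133)
1/F(20) = 1/(992/133 + 20 - 6*√11/133) = 1/(3652/133 - 6*√11/133)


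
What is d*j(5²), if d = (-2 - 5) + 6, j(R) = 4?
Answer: -4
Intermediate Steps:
d = -1 (d = -7 + 6 = -1)
d*j(5²) = -1*4 = -4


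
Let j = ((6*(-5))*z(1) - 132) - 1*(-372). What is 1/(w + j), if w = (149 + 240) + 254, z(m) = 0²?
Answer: 1/883 ≈ 0.0011325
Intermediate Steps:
z(m) = 0
w = 643 (w = 389 + 254 = 643)
j = 240 (j = ((6*(-5))*0 - 132) - 1*(-372) = (-30*0 - 132) + 372 = (0 - 132) + 372 = -132 + 372 = 240)
1/(w + j) = 1/(643 + 240) = 1/883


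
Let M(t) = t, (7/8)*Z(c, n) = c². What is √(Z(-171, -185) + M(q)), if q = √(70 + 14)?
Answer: √(1637496 + 98*√21)/7 ≈ 182.83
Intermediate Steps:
Z(c, n) = 8*c²/7
q = 2*√21 (q = √84 = 2*√21 ≈ 9.1651)
√(Z(-171, -185) + M(q)) = √((8/7)*(-171)² + 2*√21) = √((8/7)*29241 + 2*√21) = √(233928/7 + 2*√21)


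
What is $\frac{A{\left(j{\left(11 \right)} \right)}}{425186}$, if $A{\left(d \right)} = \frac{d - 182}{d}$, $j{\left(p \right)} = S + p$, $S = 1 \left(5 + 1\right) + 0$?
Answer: $- \frac{165}{7228162} \approx -2.2827 \cdot 10^{-5}$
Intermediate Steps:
$S = 6$ ($S = 1 \cdot 6 + 0 = 6 + 0 = 6$)
$j{\left(p \right)} = 6 + p$
$A{\left(d \right)} = \frac{-182 + d}{d}$
$\frac{A{\left(j{\left(11 \right)} \right)}}{425186} = \frac{\frac{1}{6 + 11} \left(-182 + \left(6 + 11\right)\right)}{425186} = \frac{-182 + 17}{17} \cdot \frac{1}{425186} = \frac{1}{17} \left(-165\right) \frac{1}{425186} = \left(- \frac{165}{17}\right) \frac{1}{425186} = - \frac{165}{7228162}$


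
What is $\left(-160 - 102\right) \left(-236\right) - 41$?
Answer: $61791$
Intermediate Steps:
$\left(-160 - 102\right) \left(-236\right) - 41 = \left(-262\right) \left(-236\right) - 41 = 61832 - 41 = 61791$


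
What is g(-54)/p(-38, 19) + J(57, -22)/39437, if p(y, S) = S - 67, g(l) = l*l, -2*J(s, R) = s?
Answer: -9583305/157748 ≈ -60.751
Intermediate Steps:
J(s, R) = -s/2
g(l) = l²
p(y, S) = -67 + S
g(-54)/p(-38, 19) + J(57, -22)/39437 = (-54)²/(-67 + 19) - ½*57/39437 = 2916/(-48) - 57/2*1/39437 = 2916*(-1/48) - 57/78874 = -243/4 - 57/78874 = -9583305/157748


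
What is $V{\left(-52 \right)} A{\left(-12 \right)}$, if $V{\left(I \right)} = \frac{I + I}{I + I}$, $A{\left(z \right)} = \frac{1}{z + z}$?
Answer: $- \frac{1}{24} \approx -0.041667$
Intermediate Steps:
$A{\left(z \right)} = \frac{1}{2 z}$
$V{\left(I \right)} = 1$ ($V{\left(I \right)} = \frac{2 I}{2 I} = 2 I \frac{1}{2 I} = 1$)
$V{\left(-52 \right)} A{\left(-12 \right)} = 1 \frac{1}{2 \left(-12\right)} = 1 \cdot \frac{1}{2} \left(- \frac{1}{12}\right) = 1 \left(- \frac{1}{24}\right) = - \frac{1}{24}$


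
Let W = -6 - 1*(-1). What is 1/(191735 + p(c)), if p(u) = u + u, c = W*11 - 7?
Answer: 1/191611 ≈ 5.2189e-6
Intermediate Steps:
W = -5 (W = -6 + 1 = -5)
c = -62 (c = -5*11 - 7 = -55 - 7 = -62)
p(u) = 2*u
1/(191735 + p(c)) = 1/(191735 + 2*(-62)) = 1/(191735 - 124) = 1/191611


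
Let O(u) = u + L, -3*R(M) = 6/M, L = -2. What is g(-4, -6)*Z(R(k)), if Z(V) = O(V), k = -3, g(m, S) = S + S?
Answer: 16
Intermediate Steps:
g(m, S) = 2*S
R(M) = -2/M
O(u) = -2 + u (O(u) = u - 2 = -2 + u)
Z(V) = -2 + V
g(-4, -6)*Z(R(k)) = (2*(-6))*(-2 - 2/(-3)) = -12*(-2 - 2*(-⅓)) = -12*(-2 + ⅔) = -12*(-4/3) = 16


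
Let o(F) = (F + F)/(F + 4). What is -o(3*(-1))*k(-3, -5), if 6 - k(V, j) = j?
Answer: 66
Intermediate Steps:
k(V, j) = 6 - j
o(F) = 2*F/(4 + F) (o(F) = (2*F)/(4 + F) = 2*F/(4 + F))
-o(3*(-1))*k(-3, -5) = -2*(3*(-1))/(4 + 3*(-1))*(6 - 1*(-5)) = -2*(-3)/(4 - 3)*(6 + 5) = -2*(-3)/1*11 = -2*(-3)*1*11 = -(-6)*11 = -1*(-66) = 66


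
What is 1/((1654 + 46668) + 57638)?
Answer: 1/105960 ≈ 9.4375e-6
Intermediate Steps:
1/((1654 + 46668) + 57638) = 1/(48322 + 57638) = 1/105960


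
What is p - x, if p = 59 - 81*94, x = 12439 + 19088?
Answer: -39082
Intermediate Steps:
x = 31527
p = -7555 (p = 59 - 7614 = -7555)
p - x = -7555 - 1*31527 = -7555 - 31527 = -39082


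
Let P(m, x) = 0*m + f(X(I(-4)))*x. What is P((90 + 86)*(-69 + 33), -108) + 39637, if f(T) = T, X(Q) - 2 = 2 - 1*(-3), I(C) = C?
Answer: 38881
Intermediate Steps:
X(Q) = 7 (X(Q) = 2 + (2 - 1*(-3)) = 2 + (2 + 3) = 2 + 5 = 7)
P(m, x) = 7*x (P(m, x) = 0*m + 7*x = 0 + 7*x = 7*x)
P((90 + 86)*(-69 + 33), -108) + 39637 = 7*(-108) + 39637 = -756 + 39637 = 38881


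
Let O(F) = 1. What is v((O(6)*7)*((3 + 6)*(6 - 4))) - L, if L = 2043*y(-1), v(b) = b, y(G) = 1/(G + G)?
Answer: 2295/2 ≈ 1147.5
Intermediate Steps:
y(G) = 1/(2*G)
L = -2043/2 (L = 2043*((1/2)/(-1)) = 2043*((1/2)*(-1)) = 2043*(-1/2) = -2043/2 ≈ -1021.5)
v((O(6)*7)*((3 + 6)*(6 - 4))) - L = (1*7)*((3 + 6)*(6 - 4)) - 1*(-2043/2) = 7*(9*2) + 2043/2 = 7*18 + 2043/2 = 126 + 2043/2 = 2295/2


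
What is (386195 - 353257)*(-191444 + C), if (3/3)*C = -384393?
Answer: -18966919106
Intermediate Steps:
C = -384393
(386195 - 353257)*(-191444 + C) = (386195 - 353257)*(-191444 - 384393) = 32938*(-575837) = -18966919106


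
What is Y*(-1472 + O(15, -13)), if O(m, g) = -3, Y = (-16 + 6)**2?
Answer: -147500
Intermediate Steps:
Y = 100 (Y = (-10)**2 = 100)
Y*(-1472 + O(15, -13)) = 100*(-1472 - 3) = 100*(-1475) = -147500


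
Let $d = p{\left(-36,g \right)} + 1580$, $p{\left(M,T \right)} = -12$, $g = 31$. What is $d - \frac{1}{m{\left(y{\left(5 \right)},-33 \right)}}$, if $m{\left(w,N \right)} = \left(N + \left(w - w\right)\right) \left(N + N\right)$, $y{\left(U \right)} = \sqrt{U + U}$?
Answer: $\frac{3415103}{2178} \approx 1568.0$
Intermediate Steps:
$y{\left(U \right)} = \sqrt{2} \sqrt{U}$ ($y{\left(U \right)} = \sqrt{2 U} = \sqrt{2} \sqrt{U}$)
$d = 1568$ ($d = -12 + 1580 = 1568$)
$m{\left(w,N \right)} = 2 N^{2}$ ($m{\left(w,N \right)} = \left(N + 0\right) 2 N = N 2 N = 2 N^{2}$)
$d - \frac{1}{m{\left(y{\left(5 \right)},-33 \right)}} = 1568 - \frac{1}{2 \left(-33\right)^{2}} = 1568 - \frac{1}{2 \cdot 1089} = 1568 - \frac{1}{2178} = \frac{3415103}{2178}$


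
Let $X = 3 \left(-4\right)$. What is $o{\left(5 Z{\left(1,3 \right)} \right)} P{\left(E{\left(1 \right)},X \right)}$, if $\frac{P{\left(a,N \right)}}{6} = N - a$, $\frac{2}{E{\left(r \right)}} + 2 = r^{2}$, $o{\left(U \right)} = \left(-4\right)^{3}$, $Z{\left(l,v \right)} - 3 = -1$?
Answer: $3840$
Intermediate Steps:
$Z{\left(l,v \right)} = 2$ ($Z{\left(l,v \right)} = 3 - 1 = 2$)
$o{\left(U \right)} = -64$
$X = -12$
$E{\left(r \right)} = \frac{2}{-2 + r^{2}}$
$P{\left(a,N \right)} = - 6 a + 6 N$ ($P{\left(a,N \right)} = 6 \left(N - a\right) = - 6 a + 6 N$)
$o{\left(5 Z{\left(1,3 \right)} \right)} P{\left(E{\left(1 \right)},X \right)} = - 64 \left(- 6 \frac{2}{-2 + 1^{2}} + 6 \left(-12\right)\right) = - 64 \left(- 6 \frac{2}{-2 + 1} - 72\right) = - 64 \left(- 6 \frac{2}{-1} - 72\right) = - 64 \left(- 6 \cdot 2 \left(-1\right) - 72\right) = - 64 \left(\left(-6\right) \left(-2\right) - 72\right) = - 64 \left(12 - 72\right) = \left(-64\right) \left(-60\right) = 3840$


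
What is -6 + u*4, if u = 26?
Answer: 98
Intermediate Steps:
-6 + u*4 = -6 + 26*4 = -6 + 104 = 98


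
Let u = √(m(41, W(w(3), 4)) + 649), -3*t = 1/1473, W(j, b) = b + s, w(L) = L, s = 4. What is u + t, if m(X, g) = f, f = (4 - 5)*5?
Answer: -1/4419 + 2*√161 ≈ 25.377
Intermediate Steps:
W(j, b) = 4 + b (W(j, b) = b + 4 = 4 + b)
f = -5 (f = -1*5 = -5)
m(X, g) = -5
t = -1/4419 (t = -⅓/1473 = -⅓*1/1473 = -1/4419 ≈ -0.00022630)
u = 2*√161 (u = √(-5 + 649) = √644 = 2*√161 ≈ 25.377)
u + t = 2*√161 - 1/4419 = -1/4419 + 2*√161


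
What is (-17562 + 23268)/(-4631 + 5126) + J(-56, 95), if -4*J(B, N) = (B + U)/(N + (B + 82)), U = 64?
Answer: 6964/605 ≈ 11.511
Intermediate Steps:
J(B, N) = -(64 + B)/(4*(82 + B + N)) (J(B, N) = -(B + 64)/(4*(N + (B + 82))) = -(64 + B)/(4*(N + (82 + B))) = -(64 + B)/(4*(82 + B + N)))
(-17562 + 23268)/(-4631 + 5126) + J(-56, 95) = (-17562 + 23268)/(-4631 + 5126) + (-16 - ¼*(-56))/(82 - 56 + 95) = 5706/495 + (-16 + 14)/121 = 5706*(1/495) + (1/121)*(-2) = 634/55 - 2/121 = 6964/605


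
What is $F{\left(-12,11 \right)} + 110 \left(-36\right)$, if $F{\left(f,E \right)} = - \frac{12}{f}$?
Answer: $-3959$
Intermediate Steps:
$F{\left(-12,11 \right)} + 110 \left(-36\right) = - \frac{12}{-12} + 110 \left(-36\right) = \left(-12\right) \left(- \frac{1}{12}\right) - 3960 = 1 - 3960 = -3959$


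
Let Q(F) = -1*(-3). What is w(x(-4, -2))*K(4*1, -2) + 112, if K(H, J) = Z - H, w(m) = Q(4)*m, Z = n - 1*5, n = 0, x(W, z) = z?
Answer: 166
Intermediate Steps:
Q(F) = 3
Z = -5 (Z = 0 - 1*5 = 0 - 5 = -5)
w(m) = 3*m
K(H, J) = -5 - H
w(x(-4, -2))*K(4*1, -2) + 112 = (3*(-2))*(-5 - 4) + 112 = -6*(-5 - 1*4) + 112 = -6*(-5 - 4) + 112 = -6*(-9) + 112 = 54 + 112 = 166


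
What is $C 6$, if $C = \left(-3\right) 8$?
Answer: $-144$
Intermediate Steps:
$C = -24$
$C 6 = \left(-24\right) 6 = -144$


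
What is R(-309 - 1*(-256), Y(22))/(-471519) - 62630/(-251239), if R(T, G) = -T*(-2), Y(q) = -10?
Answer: 29557866304/118463962041 ≈ 0.24951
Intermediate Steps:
R(T, G) = 2*T
R(-309 - 1*(-256), Y(22))/(-471519) - 62630/(-251239) = (2*(-309 - 1*(-256)))/(-471519) - 62630/(-251239) = (2*(-309 + 256))*(-1/471519) - 62630*(-1/251239) = (2*(-53))*(-1/471519) + 62630/251239 = -106*(-1/471519) + 62630/251239 = 106/471519 + 62630/251239 = 29557866304/118463962041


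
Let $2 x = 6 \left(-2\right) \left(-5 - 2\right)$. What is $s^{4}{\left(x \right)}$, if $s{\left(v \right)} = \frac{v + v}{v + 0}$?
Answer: $16$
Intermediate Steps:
$x = 42$ ($x = \frac{6 \left(-2\right) \left(-5 - 2\right)}{2} = \frac{\left(-12\right) \left(-7\right)}{2} = \frac{1}{2} \cdot 84 = 42$)
$s{\left(v \right)} = 2$ ($s{\left(v \right)} = \frac{2 v}{v} = 2$)
$s^{4}{\left(x \right)} = 2^{4} = 16$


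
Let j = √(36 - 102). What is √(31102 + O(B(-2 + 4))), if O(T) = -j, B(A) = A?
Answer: √(31102 - I*√66) ≈ 176.36 - 0.023*I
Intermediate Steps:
j = I*√66 (j = √(-66) = I*√66 ≈ 8.124*I)
O(T) = -I*√66
√(31102 + O(B(-2 + 4))) = √(31102 - I*√66)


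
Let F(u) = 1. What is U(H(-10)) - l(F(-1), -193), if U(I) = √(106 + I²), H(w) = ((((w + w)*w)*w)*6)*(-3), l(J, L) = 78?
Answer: -78 + √1296000106 ≈ 35922.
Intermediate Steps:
H(w) = -36*w³ (H(w) = ((((2*w)*w)*w)*6)*(-3) = (((2*w²)*w)*6)*(-3) = ((2*w³)*6)*(-3) = (12*w³)*(-3) = -36*w³)
U(H(-10)) - l(F(-1), -193) = √(106 + (-36*(-10)³)²) - 1*78 = √(106 + (-36*(-1000))²) - 78 = √(106 + 36000²) - 78 = √(106 + 1296000000) - 78 = √1296000106 - 78 = -78 + √1296000106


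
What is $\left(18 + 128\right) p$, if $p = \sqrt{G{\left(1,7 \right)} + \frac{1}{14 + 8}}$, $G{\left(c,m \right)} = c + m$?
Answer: $\frac{73 \sqrt{3894}}{11} \approx 414.12$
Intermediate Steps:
$p = \frac{\sqrt{3894}}{22}$ ($p = \sqrt{\left(1 + 7\right) + \frac{1}{14 + 8}} = \sqrt{8 + \frac{1}{22}} = \sqrt{\frac{177}{22}} = \frac{\sqrt{3894}}{22} \approx 2.8365$)
$\left(18 + 128\right) p = \left(18 + 128\right) \frac{\sqrt{3894}}{22} = 146 \frac{\sqrt{3894}}{22} = \frac{73 \sqrt{3894}}{11}$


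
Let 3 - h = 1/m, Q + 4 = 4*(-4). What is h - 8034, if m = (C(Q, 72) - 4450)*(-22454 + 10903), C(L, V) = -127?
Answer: -424590352738/52868927 ≈ -8031.0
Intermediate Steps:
Q = -20 (Q = -4 + 4*(-4) = -4 - 16 = -20)
m = 52868927 (m = (-127 - 4450)*(-22454 + 10903) = -4577*(-11551) = 52868927)
h = 158606780/52868927 (h = 3 - 1/52868927 = 158606780/52868927 ≈ 3.0000)
h - 8034 = 158606780/52868927 - 8034 = -424590352738/52868927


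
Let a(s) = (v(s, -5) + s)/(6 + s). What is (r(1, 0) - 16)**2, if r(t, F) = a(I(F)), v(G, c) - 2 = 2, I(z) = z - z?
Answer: 2116/9 ≈ 235.11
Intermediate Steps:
I(z) = 0
v(G, c) = 4 (v(G, c) = 2 + 2 = 4)
a(s) = (4 + s)/(6 + s)
r(t, F) = 2/3 (r(t, F) = (4 + 0)/(6 + 0) = 4/6 = (1/6)*4 = 2/3)
(r(1, 0) - 16)**2 = (2/3 - 16)**2 = (-46/3)**2 = 2116/9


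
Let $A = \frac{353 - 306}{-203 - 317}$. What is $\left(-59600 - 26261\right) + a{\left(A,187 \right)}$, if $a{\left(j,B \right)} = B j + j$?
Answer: $- \frac{11164139}{130} \approx -85878.0$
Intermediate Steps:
$A = - \frac{47}{520}$ ($A = \frac{47}{-520} = 47 \left(- \frac{1}{520}\right) = - \frac{47}{520} \approx -0.090385$)
$a{\left(j,B \right)} = j + B j$
$\left(-59600 - 26261\right) + a{\left(A,187 \right)} = \left(-59600 - 26261\right) - \frac{47 \left(1 + 187\right)}{520} = -85861 - \frac{2209}{130} = - \frac{11164139}{130}$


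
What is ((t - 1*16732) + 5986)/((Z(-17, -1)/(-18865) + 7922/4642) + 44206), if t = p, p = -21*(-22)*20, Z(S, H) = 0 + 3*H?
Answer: -999109265/29328239973 ≈ -0.034066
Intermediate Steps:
Z(S, H) = 3*H
p = 9240 (p = 462*20 = 9240)
t = 9240
((t - 1*16732) + 5986)/((Z(-17, -1)/(-18865) + 7922/4642) + 44206) = ((9240 - 1*16732) + 5986)/(((3*(-1))/(-18865) + 7922/4642) + 44206) = ((9240 - 16732) + 5986)/((-3*(-1/18865) + 7922*(1/4642)) + 44206) = (-7492 + 5986)/((3/18865 + 3961/2321) + 44206) = -1506/(6793748/3980515 + 44206) = -1506/175969439838/3980515 = -1506*3980515/175969439838 = -999109265/29328239973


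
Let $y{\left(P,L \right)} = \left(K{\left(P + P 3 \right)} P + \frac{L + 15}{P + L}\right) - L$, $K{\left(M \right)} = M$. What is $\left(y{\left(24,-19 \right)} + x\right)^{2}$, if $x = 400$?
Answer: $\frac{185259321}{25} \approx 7.4104 \cdot 10^{6}$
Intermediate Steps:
$y{\left(P,L \right)} = - L + 4 P^{2} + \frac{15 + L}{L + P}$ ($y{\left(P,L \right)} = \left(\left(P + P 3\right) P + \frac{L + 15}{P + L}\right) - L = \left(\left(P + 3 P\right) P + \frac{15 + L}{L + P}\right) - L = \left(4 P P + \frac{15 + L}{L + P}\right) - L = \left(4 P^{2} + \frac{15 + L}{L + P}\right) - L = - L + 4 P^{2} + \frac{15 + L}{L + P}$)
$\left(y{\left(24,-19 \right)} + x\right)^{2} = \left(\frac{15 - 19 - \left(-19\right)^{2} + 4 \cdot 24^{3} - \left(-19\right) 24 + 4 \left(-19\right) 24^{2}}{-19 + 24} + 400\right)^{2} = \left(\frac{15 - 19 - 361 + 4 \cdot 13824 + 456 + 4 \left(-19\right) 576}{5} + 400\right)^{2} = \left(\frac{15 - 19 - 361 + 55296 + 456 - 43776}{5} + 400\right)^{2} = \left(\frac{1}{5} \cdot 11611 + 400\right)^{2} = \left(\frac{11611}{5} + 400\right)^{2} = \left(\frac{13611}{5}\right)^{2} = \frac{185259321}{25}$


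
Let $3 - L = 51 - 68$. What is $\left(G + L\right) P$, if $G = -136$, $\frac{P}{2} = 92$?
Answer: $-21344$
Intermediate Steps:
$P = 184$ ($P = 2 \cdot 92 = 184$)
$L = 20$ ($L = 3 - \left(51 - 68\right) = 3 - -17 = 3 + 17 = 20$)
$\left(G + L\right) P = \left(-136 + 20\right) 184 = \left(-116\right) 184 = -21344$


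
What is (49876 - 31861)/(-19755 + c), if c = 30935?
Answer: 3603/2236 ≈ 1.6114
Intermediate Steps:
(49876 - 31861)/(-19755 + c) = (49876 - 31861)/(-19755 + 30935) = 18015/11180 = 18015*(1/11180) = 3603/2236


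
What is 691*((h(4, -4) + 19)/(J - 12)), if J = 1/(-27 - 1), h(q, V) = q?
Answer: -445004/337 ≈ -1320.5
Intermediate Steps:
J = -1/28 (J = 1/(-28) = -1/28 ≈ -0.035714)
691*((h(4, -4) + 19)/(J - 12)) = 691*((4 + 19)/(-1/28 - 12)) = 691*(23/(-337/28)) = 691*(23*(-28/337)) = 691*(-644/337) = -445004/337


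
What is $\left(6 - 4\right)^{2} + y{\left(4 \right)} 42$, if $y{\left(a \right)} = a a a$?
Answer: $2692$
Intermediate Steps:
$y{\left(a \right)} = a^{3}$ ($y{\left(a \right)} = a^{2} a = a^{3}$)
$\left(6 - 4\right)^{2} + y{\left(4 \right)} 42 = \left(6 - 4\right)^{2} + 4^{3} \cdot 42 = 2^{2} + 64 \cdot 42 = 4 + 2688 = 2692$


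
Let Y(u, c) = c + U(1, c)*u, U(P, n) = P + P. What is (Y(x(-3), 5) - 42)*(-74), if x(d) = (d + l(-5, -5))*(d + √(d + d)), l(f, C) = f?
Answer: -814 + 1184*I*√6 ≈ -814.0 + 2900.2*I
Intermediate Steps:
U(P, n) = 2*P
x(d) = (-5 + d)*(d + √2*√d) (x(d) = (d - 5)*(d + √(d + d)) = (-5 + d)*(d + √(2*d)) = (-5 + d)*(d + √2*√d))
Y(u, c) = c + 2*u (Y(u, c) = c + (2*1)*u = c + 2*u)
(Y(x(-3), 5) - 42)*(-74) = ((5 + 2*((-3)² - 5*(-3) + √2*(-3)^(3/2) - 5*√2*√(-3))) - 42)*(-74) = ((5 + 2*(9 + 15 + √2*(-3*I*√3) - 5*√2*I*√3)) - 42)*(-74) = ((5 + 2*(9 + 15 - 3*I*√6 - 5*I*√6)) - 42)*(-74) = ((5 + 2*(24 - 8*I*√6)) - 42)*(-74) = ((5 + (48 - 16*I*√6)) - 42)*(-74) = ((53 - 16*I*√6) - 42)*(-74) = (11 - 16*I*√6)*(-74) = -814 + 1184*I*√6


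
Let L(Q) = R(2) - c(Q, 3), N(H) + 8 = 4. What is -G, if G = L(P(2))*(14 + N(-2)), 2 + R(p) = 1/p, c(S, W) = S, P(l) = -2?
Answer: -5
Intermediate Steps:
N(H) = -4 (N(H) = -8 + 4 = -4)
R(p) = -2 + 1/p
L(Q) = -3/2 - Q (L(Q) = (-2 + 1/2) - Q = (-2 + ½) - Q = -3/2 - Q)
G = 5 (G = (-3/2 - 1*(-2))*(14 - 4) = (-3/2 + 2)*10 = (½)*10 = 5)
-G = -1*5 = -5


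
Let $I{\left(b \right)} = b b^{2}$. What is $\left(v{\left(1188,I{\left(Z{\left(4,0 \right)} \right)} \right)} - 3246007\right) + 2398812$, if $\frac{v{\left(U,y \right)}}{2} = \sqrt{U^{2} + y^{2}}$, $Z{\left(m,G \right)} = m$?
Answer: $-847195 + 8 \sqrt{88465} \approx -8.4482 \cdot 10^{5}$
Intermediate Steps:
$I{\left(b \right)} = b^{3}$
$v{\left(U,y \right)} = 2 \sqrt{U^{2} + y^{2}}$
$\left(v{\left(1188,I{\left(Z{\left(4,0 \right)} \right)} \right)} - 3246007\right) + 2398812 = \left(2 \sqrt{1188^{2} + \left(4^{3}\right)^{2}} - 3246007\right) + 2398812 = \left(2 \sqrt{1411344 + 64^{2}} - 3246007\right) + 2398812 = \left(2 \sqrt{1411344 + 4096} - 3246007\right) + 2398812 = \left(2 \sqrt{1415440} - 3246007\right) + 2398812 = \left(2 \cdot 4 \sqrt{88465} - 3246007\right) + 2398812 = \left(8 \sqrt{88465} - 3246007\right) + 2398812 = \left(-3246007 + 8 \sqrt{88465}\right) + 2398812 = -847195 + 8 \sqrt{88465}$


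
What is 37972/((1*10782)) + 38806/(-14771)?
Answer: 71239060/79630461 ≈ 0.89462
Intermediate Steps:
37972/((1*10782)) + 38806/(-14771) = 37972/10782 + 38806*(-1/14771) = 37972*(1/10782) - 38806/14771 = 18986/5391 - 38806/14771 = 71239060/79630461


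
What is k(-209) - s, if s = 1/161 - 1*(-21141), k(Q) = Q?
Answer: -3437351/161 ≈ -21350.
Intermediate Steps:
s = 3403702/161 (s = 1/161 + 21141 = 3403702/161 ≈ 21141.)
k(-209) - s = -209 - 1*3403702/161 = -209 - 3403702/161 = -3437351/161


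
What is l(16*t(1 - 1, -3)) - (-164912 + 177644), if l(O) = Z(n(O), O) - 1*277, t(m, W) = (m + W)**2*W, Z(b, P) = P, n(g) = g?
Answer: -13441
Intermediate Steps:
t(m, W) = W*(W + m)**2 (t(m, W) = (W + m)**2*W = W*(W + m)**2)
l(O) = -277 + O (l(O) = O - 1*277 = O - 277 = -277 + O)
l(16*t(1 - 1, -3)) - (-164912 + 177644) = (-277 + 16*(-3*(-3 + (1 - 1))**2)) - (-164912 + 177644) = (-277 + 16*(-3*(-3 + 0)**2)) - 1*12732 = (-277 + 16*(-3*(-3)**2)) - 12732 = (-277 + 16*(-3*9)) - 12732 = (-277 + 16*(-27)) - 12732 = (-277 - 432) - 12732 = -709 - 12732 = -13441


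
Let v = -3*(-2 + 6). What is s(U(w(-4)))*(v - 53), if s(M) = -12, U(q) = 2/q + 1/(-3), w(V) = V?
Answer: 780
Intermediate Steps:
v = -12 (v = -3*4 = -12)
U(q) = -⅓ + 2/q (U(q) = 2/q + 1*(-⅓) = 2/q - ⅓ = -⅓ + 2/q)
s(U(w(-4)))*(v - 53) = -12*(-12 - 53) = -12*(-65) = 780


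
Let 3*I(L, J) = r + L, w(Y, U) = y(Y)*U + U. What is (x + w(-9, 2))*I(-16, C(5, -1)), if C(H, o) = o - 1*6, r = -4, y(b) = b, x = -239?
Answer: 1700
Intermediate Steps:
w(Y, U) = U + U*Y (w(Y, U) = Y*U + U = U*Y + U = U + U*Y)
C(H, o) = -6 + o (C(H, o) = o - 6 = -6 + o)
I(L, J) = -4/3 + L/3 (I(L, J) = (-4 + L)/3 = -4/3 + L/3)
(x + w(-9, 2))*I(-16, C(5, -1)) = (-239 + 2*(1 - 9))*(-4/3 + (1/3)*(-16)) = (-239 + 2*(-8))*(-4/3 - 16/3) = (-239 - 16)*(-20/3) = -255*(-20/3) = 1700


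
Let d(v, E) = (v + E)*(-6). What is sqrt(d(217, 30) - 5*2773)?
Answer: I*sqrt(15347) ≈ 123.88*I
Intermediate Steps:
d(v, E) = -6*E - 6*v (d(v, E) = (E + v)*(-6) = -6*E - 6*v)
sqrt(d(217, 30) - 5*2773) = sqrt((-6*30 - 6*217) - 5*2773) = sqrt((-180 - 1302) - 13865) = sqrt(-1482 - 13865) = sqrt(-15347) = I*sqrt(15347)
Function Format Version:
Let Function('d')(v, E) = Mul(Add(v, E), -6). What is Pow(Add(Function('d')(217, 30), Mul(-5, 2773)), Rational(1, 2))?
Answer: Mul(I, Pow(15347, Rational(1, 2))) ≈ Mul(123.88, I)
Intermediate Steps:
Function('d')(v, E) = Add(Mul(-6, E), Mul(-6, v)) (Function('d')(v, E) = Mul(Add(E, v), -6) = Add(Mul(-6, E), Mul(-6, v)))
Pow(Add(Function('d')(217, 30), Mul(-5, 2773)), Rational(1, 2)) = Pow(Add(Add(Mul(-6, 30), Mul(-6, 217)), Mul(-5, 2773)), Rational(1, 2)) = Pow(Add(Add(-180, -1302), -13865), Rational(1, 2)) = Pow(Add(-1482, -13865), Rational(1, 2)) = Pow(-15347, Rational(1, 2)) = Mul(I, Pow(15347, Rational(1, 2)))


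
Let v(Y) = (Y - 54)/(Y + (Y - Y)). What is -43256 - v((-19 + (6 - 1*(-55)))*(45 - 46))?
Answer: -302808/7 ≈ -43258.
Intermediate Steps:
v(Y) = (-54 + Y)/Y (v(Y) = (-54 + Y)/(Y + 0) = (-54 + Y)/Y)
-43256 - v((-19 + (6 - 1*(-55)))*(45 - 46)) = -43256 - (-54 + (-19 + (6 - 1*(-55)))*(45 - 46))/((-19 + (6 - 1*(-55)))*(45 - 46)) = -43256 - (-54 + (-19 + (6 + 55))*(-1))/((-19 + (6 + 55))*(-1)) = -43256 - (-54 + (-19 + 61)*(-1))/((-19 + 61)*(-1)) = -43256 - (-54 + 42*(-1))/(42*(-1)) = -43256 - (-54 - 42)/(-42) = -43256 - (-1)*(-96)/42 = -43256 - 1*16/7 = -43256 - 16/7 = -302808/7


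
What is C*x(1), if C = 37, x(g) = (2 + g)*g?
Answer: 111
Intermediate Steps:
x(g) = g*(2 + g)
C*x(1) = 37*(1*(2 + 1)) = 37*(1*3) = 37*3 = 111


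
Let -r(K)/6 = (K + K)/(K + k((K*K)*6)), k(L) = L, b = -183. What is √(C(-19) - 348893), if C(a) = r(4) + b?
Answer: 8*I*√136358/5 ≈ 590.83*I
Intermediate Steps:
r(K) = -12*K/(K + 6*K²) (r(K) = -6*(K + K)/(K + (K*K)*6) = -6*2*K/(K + K²*6) = -6*2*K/(K + 6*K²) = -12*K/(K + 6*K²))
C(a) = -4587/25 (C(a) = -12/(1 + 6*4) - 183 = -12/(1 + 24) - 183 = -12/25 - 183 = -4587/25)
√(C(-19) - 348893) = √(-4587/25 - 348893) = √(-8726912/25) = 8*I*√136358/5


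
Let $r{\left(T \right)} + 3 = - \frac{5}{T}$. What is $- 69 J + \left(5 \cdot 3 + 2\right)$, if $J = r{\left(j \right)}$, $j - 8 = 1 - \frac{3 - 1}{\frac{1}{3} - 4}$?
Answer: $\frac{1821}{7} \approx 260.14$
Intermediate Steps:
$j = \frac{105}{11}$ ($j = 8 + \left(1 - \frac{3 - 1}{\frac{1}{3} - 4}\right) = 8 + \left(1 - \frac{2}{\frac{1}{3} - 4}\right) = 8 + \left(1 - \frac{2}{- \frac{11}{3}}\right) = 8 + \left(1 - 2 \left(- \frac{3}{11}\right)\right) = 8 + \left(1 - - \frac{6}{11}\right) = 8 + \left(1 + \frac{6}{11}\right) = 8 + \frac{17}{11} = \frac{105}{11} \approx 9.5455$)
$r{\left(T \right)} = -3 - \frac{5}{T}$
$J = - \frac{74}{21}$ ($J = -3 - \frac{5}{\frac{105}{11}} = -3 - \frac{11}{21} = - \frac{74}{21} \approx -3.5238$)
$- 69 J + \left(5 \cdot 3 + 2\right) = \left(-69\right) \left(- \frac{74}{21}\right) + \left(5 \cdot 3 + 2\right) = \frac{1702}{7} + \left(15 + 2\right) = \frac{1702}{7} + 17 = \frac{1821}{7}$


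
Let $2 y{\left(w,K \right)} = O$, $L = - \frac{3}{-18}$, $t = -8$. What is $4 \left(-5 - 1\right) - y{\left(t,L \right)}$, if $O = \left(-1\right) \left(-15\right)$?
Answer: $- \frac{63}{2} \approx -31.5$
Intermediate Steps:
$L = \frac{1}{6}$ ($L = \left(-3\right) \left(- \frac{1}{18}\right) = \frac{1}{6} \approx 0.16667$)
$O = 15$
$y{\left(w,K \right)} = \frac{15}{2}$ ($y{\left(w,K \right)} = \frac{1}{2} \cdot 15 = \frac{15}{2}$)
$4 \left(-5 - 1\right) - y{\left(t,L \right)} = 4 \left(-5 - 1\right) - \frac{15}{2} = 4 \left(-6\right) - \frac{15}{2} = -24 - \frac{15}{2} = - \frac{63}{2}$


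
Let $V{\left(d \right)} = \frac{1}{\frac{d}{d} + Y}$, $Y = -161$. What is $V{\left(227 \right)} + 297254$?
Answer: $\frac{47560639}{160} \approx 2.9725 \cdot 10^{5}$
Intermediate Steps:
$V{\left(d \right)} = - \frac{1}{160}$ ($V{\left(d \right)} = \frac{1}{\frac{d}{d} - 161} = \frac{1}{1 - 161} = \frac{1}{-160} = - \frac{1}{160}$)
$V{\left(227 \right)} + 297254 = - \frac{1}{160} + 297254 = \frac{47560639}{160}$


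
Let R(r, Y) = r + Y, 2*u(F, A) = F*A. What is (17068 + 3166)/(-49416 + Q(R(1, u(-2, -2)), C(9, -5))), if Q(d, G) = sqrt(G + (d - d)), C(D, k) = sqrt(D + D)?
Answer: -20234/(49416 - 2**(1/4)*sqrt(3)) ≈ -0.40948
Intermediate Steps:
C(D, k) = sqrt(2)*sqrt(D) (C(D, k) = sqrt(2*D) = sqrt(2)*sqrt(D))
u(F, A) = A*F/2 (u(F, A) = (F*A)/2 = (A*F)/2 = A*F/2)
R(r, Y) = Y + r
Q(d, G) = sqrt(G) (Q(d, G) = sqrt(G + 0) = sqrt(G))
(17068 + 3166)/(-49416 + Q(R(1, u(-2, -2)), C(9, -5))) = (17068 + 3166)/(-49416 + sqrt(sqrt(2)*sqrt(9))) = 20234/(-49416 + sqrt(sqrt(2)*3)) = 20234/(-49416 + sqrt(3*sqrt(2))) = 20234/(-49416 + 2**(1/4)*sqrt(3))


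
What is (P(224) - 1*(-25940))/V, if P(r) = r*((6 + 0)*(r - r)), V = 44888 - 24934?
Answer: 12970/9977 ≈ 1.3000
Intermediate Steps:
V = 19954
P(r) = 0 (P(r) = r*(6*0) = r*0 = 0)
(P(224) - 1*(-25940))/V = (0 - 1*(-25940))/19954 = (0 + 25940)*(1/19954) = 25940*(1/19954) = 12970/9977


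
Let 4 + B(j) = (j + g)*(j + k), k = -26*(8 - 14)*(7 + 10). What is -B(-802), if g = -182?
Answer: 1820404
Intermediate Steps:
k = 2652 (k = -(-156)*17 = -26*(-102) = 2652)
B(j) = -4 + (-182 + j)*(2652 + j) (B(j) = -4 + (j - 182)*(j + 2652) = -4 + (-182 + j)*(2652 + j))
-B(-802) = -(-482668 + (-802)² + 2470*(-802)) = -(-482668 + 643204 - 1980940) = -1*(-1820404) = 1820404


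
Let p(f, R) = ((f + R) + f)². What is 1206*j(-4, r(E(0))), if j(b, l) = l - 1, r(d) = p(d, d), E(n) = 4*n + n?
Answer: -1206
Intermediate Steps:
E(n) = 5*n
p(f, R) = (R + 2*f)² (p(f, R) = ((R + f) + f)² = (R + 2*f)²)
r(d) = 9*d² (r(d) = (d + 2*d)² = (3*d)² = 9*d²)
j(b, l) = -1 + l
1206*j(-4, r(E(0))) = 1206*(-1 + 9*(5*0)²) = 1206*(-1 + 9*0²) = 1206*(-1 + 9*0) = 1206*(-1 + 0) = 1206*(-1) = -1206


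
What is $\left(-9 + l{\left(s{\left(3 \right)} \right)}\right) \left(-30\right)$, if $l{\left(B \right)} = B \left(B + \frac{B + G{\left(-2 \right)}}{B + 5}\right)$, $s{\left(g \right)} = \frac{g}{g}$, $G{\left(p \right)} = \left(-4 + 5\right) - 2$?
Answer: $240$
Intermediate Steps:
$G{\left(p \right)} = -1$ ($G{\left(p \right)} = 1 - 2 = -1$)
$s{\left(g \right)} = 1$
$l{\left(B \right)} = B \left(B + \frac{-1 + B}{5 + B}\right)$ ($l{\left(B \right)} = B \left(B + \frac{B - 1}{B + 5}\right) = B \left(B + \frac{-1 + B}{5 + B}\right)$)
$\left(-9 + l{\left(s{\left(3 \right)} \right)}\right) \left(-30\right) = \left(-9 + 1 \frac{1}{5 + 1} \left(-1 + 1^{2} + 6 \cdot 1\right)\right) \left(-30\right) = \left(-9 + 1 \cdot \frac{1}{6} \left(-1 + 1 + 6\right)\right) \left(-30\right) = \left(-9 + 1 \cdot \frac{1}{6} \cdot 6\right) \left(-30\right) = \left(-9 + 1\right) \left(-30\right) = \left(-8\right) \left(-30\right) = 240$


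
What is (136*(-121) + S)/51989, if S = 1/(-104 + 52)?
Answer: -855713/2703428 ≈ -0.31653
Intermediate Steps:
S = -1/52 (S = 1/(-52) = -1/52 ≈ -0.019231)
(136*(-121) + S)/51989 = (136*(-121) - 1/52)/51989 = (-16456 - 1/52)*(1/51989) = -855713/52*1/51989 = -855713/2703428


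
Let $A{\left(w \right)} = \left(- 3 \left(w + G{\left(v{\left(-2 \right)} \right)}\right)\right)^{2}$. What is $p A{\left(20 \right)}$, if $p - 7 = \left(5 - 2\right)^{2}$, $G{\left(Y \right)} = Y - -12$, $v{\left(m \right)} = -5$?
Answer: $104976$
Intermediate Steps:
$G{\left(Y \right)} = 12 + Y$ ($G{\left(Y \right)} = Y + 12 = 12 + Y$)
$p = 16$ ($p = 7 + \left(5 - 2\right)^{2} = 7 + 3^{2} = 7 + 9 = 16$)
$A{\left(w \right)} = \left(-21 - 3 w\right)^{2}$ ($A{\left(w \right)} = \left(- 3 \left(w + \left(12 - 5\right)\right)\right)^{2} = \left(- 3 \left(w + 7\right)\right)^{2} = \left(- 3 \left(7 + w\right)\right)^{2} = \left(-21 - 3 w\right)^{2}$)
$p A{\left(20 \right)} = 16 \cdot 9 \left(7 + 20\right)^{2} = 16 \cdot 9 \cdot 27^{2} = 16 \cdot 9 \cdot 729 = 16 \cdot 6561 = 104976$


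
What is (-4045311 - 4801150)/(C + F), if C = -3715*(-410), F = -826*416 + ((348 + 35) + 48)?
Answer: -8846461/1179965 ≈ -7.4972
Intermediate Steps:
F = -343185 (F = -343616 + (383 + 48) = -343616 + 431 = -343185)
C = 1523150
(-4045311 - 4801150)/(C + F) = (-4045311 - 4801150)/(1523150 - 343185) = -8846461/1179965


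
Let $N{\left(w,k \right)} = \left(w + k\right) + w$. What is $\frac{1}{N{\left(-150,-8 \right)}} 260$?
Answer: $- \frac{65}{77} \approx -0.84416$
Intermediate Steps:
$N{\left(w,k \right)} = k + 2 w$ ($N{\left(w,k \right)} = \left(k + w\right) + w = k + 2 w$)
$\frac{1}{N{\left(-150,-8 \right)}} 260 = \frac{1}{-8 + 2 \left(-150\right)} 260 = \frac{1}{-8 - 300} \cdot 260 = \frac{1}{-308} \cdot 260 = \left(- \frac{1}{308}\right) 260 = - \frac{65}{77}$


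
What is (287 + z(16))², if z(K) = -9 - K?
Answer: 68644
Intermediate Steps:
(287 + z(16))² = (287 + (-9 - 1*16))² = (287 + (-9 - 16))² = (287 - 25)² = 262² = 68644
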